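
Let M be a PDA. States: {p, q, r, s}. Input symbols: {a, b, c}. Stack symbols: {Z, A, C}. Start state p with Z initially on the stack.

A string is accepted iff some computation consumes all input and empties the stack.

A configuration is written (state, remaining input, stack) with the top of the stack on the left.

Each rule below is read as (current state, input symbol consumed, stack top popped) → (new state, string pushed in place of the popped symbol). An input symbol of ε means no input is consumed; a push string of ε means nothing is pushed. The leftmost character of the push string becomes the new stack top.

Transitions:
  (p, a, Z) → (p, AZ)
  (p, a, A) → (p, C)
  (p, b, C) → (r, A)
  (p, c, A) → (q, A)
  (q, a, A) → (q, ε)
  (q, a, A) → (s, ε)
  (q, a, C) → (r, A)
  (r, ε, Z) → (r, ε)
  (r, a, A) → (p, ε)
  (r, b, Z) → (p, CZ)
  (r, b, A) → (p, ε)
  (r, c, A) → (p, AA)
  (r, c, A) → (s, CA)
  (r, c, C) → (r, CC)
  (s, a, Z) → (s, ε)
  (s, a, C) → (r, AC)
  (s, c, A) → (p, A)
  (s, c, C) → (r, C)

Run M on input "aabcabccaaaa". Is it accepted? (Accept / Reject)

One accepting computation: (p, aabcabccaaaa, Z) ⊢ (p, abcabccaaaa, AZ) ⊢ (p, bcabccaaaa, CZ) ⊢ (r, cabccaaaa, AZ) ⊢ (p, abccaaaa, AAZ) ⊢ (p, bccaaaa, CAZ) ⊢ (r, ccaaaa, AAZ) ⊢ (p, caaaa, AAAZ) ⊢ (q, aaaa, AAAZ) ⊢ (q, aaa, AAZ) ⊢ (q, aa, AZ) ⊢ (s, a, Z) ⊢ (s, ε, ε)
All input consumed and the stack is empty.

Accept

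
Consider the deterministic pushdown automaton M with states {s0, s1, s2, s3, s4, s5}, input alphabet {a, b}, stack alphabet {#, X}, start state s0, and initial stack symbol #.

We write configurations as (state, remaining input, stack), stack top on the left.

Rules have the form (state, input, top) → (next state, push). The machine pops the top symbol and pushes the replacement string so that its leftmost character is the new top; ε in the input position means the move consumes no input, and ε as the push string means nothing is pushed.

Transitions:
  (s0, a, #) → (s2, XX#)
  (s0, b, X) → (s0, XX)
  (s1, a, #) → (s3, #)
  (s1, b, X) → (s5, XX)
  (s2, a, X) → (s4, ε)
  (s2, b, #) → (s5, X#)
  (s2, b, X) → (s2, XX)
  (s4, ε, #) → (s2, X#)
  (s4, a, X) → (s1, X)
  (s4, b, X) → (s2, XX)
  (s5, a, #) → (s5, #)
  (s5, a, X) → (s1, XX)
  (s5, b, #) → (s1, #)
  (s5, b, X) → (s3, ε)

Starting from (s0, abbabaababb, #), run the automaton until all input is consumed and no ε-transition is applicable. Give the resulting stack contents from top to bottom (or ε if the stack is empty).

XXXXX#

(s0, abbabaababb, #)
  read a, top #: go to s2, push XX# → (s2, bbabaababb, XX#)
  read b, top X: go to s2, push XX → (s2, babaababb, XXX#)
  read b, top X: go to s2, push XX → (s2, abaababb, XXXX#)
  read a, top X: go to s4, push ε → (s4, baababb, XXX#)
  read b, top X: go to s2, push XX → (s2, aababb, XXXX#)
  read a, top X: go to s4, push ε → (s4, ababb, XXX#)
  read a, top X: go to s1, push X → (s1, babb, XXX#)
  read b, top X: go to s5, push XX → (s5, abb, XXXX#)
  read a, top X: go to s1, push XX → (s1, bb, XXXXX#)
  read b, top X: go to s5, push XX → (s5, b, XXXXXX#)
  read b, top X: go to s3, push ε → (s3, ε, XXXXX#)
All input consumed in state s3 with stack XXXXX#.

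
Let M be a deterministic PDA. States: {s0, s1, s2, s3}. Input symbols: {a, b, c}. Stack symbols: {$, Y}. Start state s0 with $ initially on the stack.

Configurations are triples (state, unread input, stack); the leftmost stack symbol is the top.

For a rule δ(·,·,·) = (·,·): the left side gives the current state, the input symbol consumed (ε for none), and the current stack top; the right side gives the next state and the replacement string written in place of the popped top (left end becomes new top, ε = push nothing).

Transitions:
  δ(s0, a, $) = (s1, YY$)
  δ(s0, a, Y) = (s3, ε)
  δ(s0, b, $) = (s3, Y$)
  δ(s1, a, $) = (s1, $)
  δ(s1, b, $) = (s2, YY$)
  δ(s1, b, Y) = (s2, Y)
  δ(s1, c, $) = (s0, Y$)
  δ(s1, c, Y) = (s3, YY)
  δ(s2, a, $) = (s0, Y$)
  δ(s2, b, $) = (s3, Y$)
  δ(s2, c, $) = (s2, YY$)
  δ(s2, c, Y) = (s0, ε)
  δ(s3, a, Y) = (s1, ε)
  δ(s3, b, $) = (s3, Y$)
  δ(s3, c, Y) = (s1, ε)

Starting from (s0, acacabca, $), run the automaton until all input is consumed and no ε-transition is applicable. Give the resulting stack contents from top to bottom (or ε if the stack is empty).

(s0, acacabca, $)
  read a, top $: go to s1, push YY$ → (s1, cacabca, YY$)
  read c, top Y: go to s3, push YY → (s3, acabca, YYY$)
  read a, top Y: go to s1, push ε → (s1, cabca, YY$)
  read c, top Y: go to s3, push YY → (s3, abca, YYY$)
  read a, top Y: go to s1, push ε → (s1, bca, YY$)
  read b, top Y: go to s2, push Y → (s2, ca, YY$)
  read c, top Y: go to s0, push ε → (s0, a, Y$)
  read a, top Y: go to s3, push ε → (s3, ε, $)
All input consumed in state s3 with stack $.

$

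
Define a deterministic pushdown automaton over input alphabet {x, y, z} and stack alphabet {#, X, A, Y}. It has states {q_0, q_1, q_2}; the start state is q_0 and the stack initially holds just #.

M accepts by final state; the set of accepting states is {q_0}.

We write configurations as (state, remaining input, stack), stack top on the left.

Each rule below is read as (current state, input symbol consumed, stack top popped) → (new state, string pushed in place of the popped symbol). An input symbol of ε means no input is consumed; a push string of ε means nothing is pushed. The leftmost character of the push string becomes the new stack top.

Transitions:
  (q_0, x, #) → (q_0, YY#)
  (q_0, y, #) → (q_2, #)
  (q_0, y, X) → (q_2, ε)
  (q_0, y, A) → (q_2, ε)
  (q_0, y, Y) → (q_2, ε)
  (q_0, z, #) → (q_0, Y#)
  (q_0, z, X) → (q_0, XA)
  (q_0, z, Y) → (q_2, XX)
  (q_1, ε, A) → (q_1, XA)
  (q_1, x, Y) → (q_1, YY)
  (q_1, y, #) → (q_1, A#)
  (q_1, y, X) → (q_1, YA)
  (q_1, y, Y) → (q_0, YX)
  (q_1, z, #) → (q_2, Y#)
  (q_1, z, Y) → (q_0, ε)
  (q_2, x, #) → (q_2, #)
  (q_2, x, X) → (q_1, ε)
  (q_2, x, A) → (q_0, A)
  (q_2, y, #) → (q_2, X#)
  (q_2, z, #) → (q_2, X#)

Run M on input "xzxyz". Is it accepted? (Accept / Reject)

Accept

(q_0, xzxyz, #)
  read x, top #: go to q_0, push YY# → (q_0, zxyz, YY#)
  read z, top Y: go to q_2, push XX → (q_2, xyz, XXY#)
  read x, top X: go to q_1, push ε → (q_1, yz, XY#)
  read y, top X: go to q_1, push YA → (q_1, z, YAY#)
  read z, top Y: go to q_0, push ε → (q_0, ε, AY#)
All input consumed; state q_0 ∈ F.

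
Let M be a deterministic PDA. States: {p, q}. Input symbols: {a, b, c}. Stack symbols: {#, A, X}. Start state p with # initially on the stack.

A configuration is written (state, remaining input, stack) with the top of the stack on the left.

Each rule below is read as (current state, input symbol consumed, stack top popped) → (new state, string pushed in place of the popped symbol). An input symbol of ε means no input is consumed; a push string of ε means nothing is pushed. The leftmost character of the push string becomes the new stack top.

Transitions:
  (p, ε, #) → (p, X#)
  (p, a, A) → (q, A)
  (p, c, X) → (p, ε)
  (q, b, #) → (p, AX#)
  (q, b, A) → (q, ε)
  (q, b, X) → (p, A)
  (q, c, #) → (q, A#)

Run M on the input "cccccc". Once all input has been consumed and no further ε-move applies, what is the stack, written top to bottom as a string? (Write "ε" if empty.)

X#

(p, cccccc, #) ⊢ (p, cccccc, X#) ⊢ (p, ccccc, #) ⊢ (p, ccccc, X#) ⊢ (p, cccc, #) ⊢ (p, cccc, X#) ⊢ (p, ccc, #) ⊢ (p, ccc, X#) ⊢ (p, cc, #) ⊢ (p, cc, X#) ⊢ (p, c, #) ⊢ (p, c, X#) ⊢ (p, ε, #) ⊢ (p, ε, X#)
All input consumed in state p with stack X#.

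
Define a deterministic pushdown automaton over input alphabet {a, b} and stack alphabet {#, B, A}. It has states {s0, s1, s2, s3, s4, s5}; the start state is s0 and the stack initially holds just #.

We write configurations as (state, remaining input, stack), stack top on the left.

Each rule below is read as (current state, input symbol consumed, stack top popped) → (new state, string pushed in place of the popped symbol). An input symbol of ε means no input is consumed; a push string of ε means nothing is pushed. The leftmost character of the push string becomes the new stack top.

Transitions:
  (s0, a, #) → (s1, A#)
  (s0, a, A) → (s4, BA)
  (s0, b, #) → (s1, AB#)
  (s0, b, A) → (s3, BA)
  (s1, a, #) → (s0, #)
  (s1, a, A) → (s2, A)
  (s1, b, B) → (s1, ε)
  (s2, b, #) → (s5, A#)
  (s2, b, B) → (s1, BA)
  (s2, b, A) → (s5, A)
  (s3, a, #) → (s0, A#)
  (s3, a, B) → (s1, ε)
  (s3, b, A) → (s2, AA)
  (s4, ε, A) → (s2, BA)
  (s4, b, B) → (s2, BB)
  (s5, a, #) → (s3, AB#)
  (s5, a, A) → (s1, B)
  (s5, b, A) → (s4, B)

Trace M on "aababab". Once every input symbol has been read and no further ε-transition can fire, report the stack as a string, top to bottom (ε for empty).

(s0, aababab, #)
  read a, top #: go to s1, push A# → (s1, ababab, A#)
  read a, top A: go to s2, push A → (s2, babab, A#)
  read b, top A: go to s5, push A → (s5, abab, A#)
  read a, top A: go to s1, push B → (s1, bab, B#)
  read b, top B: go to s1, push ε → (s1, ab, #)
  read a, top #: go to s0, push # → (s0, b, #)
  read b, top #: go to s1, push AB# → (s1, ε, AB#)
All input consumed in state s1 with stack AB#.

AB#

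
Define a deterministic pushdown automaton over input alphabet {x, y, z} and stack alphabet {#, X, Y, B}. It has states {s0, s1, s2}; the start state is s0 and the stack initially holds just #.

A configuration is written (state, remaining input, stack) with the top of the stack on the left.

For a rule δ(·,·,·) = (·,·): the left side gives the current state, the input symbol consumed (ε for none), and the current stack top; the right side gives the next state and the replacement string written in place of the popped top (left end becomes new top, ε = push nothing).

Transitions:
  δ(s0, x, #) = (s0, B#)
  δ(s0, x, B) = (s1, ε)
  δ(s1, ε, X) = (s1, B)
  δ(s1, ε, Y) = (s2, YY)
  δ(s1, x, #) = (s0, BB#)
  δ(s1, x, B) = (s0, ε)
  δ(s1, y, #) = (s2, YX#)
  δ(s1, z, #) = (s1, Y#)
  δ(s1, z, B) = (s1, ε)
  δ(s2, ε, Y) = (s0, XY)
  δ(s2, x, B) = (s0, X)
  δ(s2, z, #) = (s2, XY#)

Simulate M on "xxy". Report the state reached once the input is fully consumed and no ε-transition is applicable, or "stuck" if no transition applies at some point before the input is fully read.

(s0, xxy, #) ⊢ (s0, xy, B#) ⊢ (s1, y, #) ⊢ (s2, ε, YX#) ⊢ (s0, ε, XYX#)
All input consumed; M is in state s0.

s0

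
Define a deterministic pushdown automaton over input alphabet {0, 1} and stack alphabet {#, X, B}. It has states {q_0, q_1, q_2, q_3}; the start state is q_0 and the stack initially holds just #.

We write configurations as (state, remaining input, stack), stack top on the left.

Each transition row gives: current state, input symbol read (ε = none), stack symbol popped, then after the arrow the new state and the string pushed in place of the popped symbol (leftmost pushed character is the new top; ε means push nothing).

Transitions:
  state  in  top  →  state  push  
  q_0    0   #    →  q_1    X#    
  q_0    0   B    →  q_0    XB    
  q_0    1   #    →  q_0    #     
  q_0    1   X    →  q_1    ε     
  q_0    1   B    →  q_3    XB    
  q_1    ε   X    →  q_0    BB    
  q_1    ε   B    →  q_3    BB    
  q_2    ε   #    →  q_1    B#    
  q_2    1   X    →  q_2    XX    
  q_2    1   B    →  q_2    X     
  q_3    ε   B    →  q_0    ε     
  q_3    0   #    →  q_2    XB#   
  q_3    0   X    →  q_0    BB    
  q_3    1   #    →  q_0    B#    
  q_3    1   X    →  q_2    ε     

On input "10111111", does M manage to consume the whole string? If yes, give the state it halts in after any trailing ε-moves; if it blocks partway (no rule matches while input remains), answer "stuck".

(q_0, 10111111, #)
  read 1, top #: go to q_0, push # → (q_0, 0111111, #)
  read 0, top #: go to q_1, push X# → (q_1, 111111, X#)
  ε-move, top X: go to q_0, push BB → (q_0, 111111, BB#)
  read 1, top B: go to q_3, push XB → (q_3, 11111, XBB#)
  read 1, top X: go to q_2, push ε → (q_2, 1111, BB#)
  read 1, top B: go to q_2, push X → (q_2, 111, XB#)
  read 1, top X: go to q_2, push XX → (q_2, 11, XXB#)
  read 1, top X: go to q_2, push XX → (q_2, 1, XXXB#)
  read 1, top X: go to q_2, push XX → (q_2, ε, XXXXB#)
All input consumed; M is in state q_2.

q_2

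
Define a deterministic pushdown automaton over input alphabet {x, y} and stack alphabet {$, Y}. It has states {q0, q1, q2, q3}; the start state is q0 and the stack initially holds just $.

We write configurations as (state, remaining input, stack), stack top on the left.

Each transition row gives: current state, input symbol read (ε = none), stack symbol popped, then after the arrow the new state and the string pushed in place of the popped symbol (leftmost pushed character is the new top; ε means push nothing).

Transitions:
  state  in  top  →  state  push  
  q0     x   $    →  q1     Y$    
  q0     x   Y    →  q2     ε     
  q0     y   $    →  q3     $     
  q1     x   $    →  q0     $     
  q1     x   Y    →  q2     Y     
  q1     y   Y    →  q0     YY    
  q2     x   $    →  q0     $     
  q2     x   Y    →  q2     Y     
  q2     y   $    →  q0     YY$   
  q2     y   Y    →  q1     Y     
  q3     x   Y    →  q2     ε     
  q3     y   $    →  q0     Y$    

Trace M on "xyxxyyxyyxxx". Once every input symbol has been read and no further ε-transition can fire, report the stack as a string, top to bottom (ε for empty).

Y$

(q0, xyxxyyxyyxxx, $) ⊢ (q1, yxxyyxyyxxx, Y$) ⊢ (q0, xxyyxyyxxx, YY$) ⊢ (q2, xyyxyyxxx, Y$) ⊢ (q2, yyxyyxxx, Y$) ⊢ (q1, yxyyxxx, Y$) ⊢ (q0, xyyxxx, YY$) ⊢ (q2, yyxxx, Y$) ⊢ (q1, yxxx, Y$) ⊢ (q0, xxx, YY$) ⊢ (q2, xx, Y$) ⊢ (q2, x, Y$) ⊢ (q2, ε, Y$)
All input consumed in state q2 with stack Y$.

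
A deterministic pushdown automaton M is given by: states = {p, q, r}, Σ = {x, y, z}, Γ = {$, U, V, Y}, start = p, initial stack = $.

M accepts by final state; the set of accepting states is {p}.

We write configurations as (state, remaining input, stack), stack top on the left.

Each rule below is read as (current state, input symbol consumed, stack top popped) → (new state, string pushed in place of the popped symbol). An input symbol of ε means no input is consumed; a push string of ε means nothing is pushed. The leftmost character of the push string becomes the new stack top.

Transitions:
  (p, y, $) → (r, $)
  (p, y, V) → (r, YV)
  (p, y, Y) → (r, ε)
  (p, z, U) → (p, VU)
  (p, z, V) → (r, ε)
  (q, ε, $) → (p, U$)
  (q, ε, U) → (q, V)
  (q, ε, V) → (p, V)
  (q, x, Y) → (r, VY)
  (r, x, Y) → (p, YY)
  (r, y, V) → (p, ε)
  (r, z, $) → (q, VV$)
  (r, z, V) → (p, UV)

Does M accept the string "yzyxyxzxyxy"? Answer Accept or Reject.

Reject

(p, yzyxyxzxyxy, $)
  read y, top $: go to r, push $ → (r, zyxyxzxyxy, $)
  read z, top $: go to q, push VV$ → (q, yxyxzxyxy, VV$)
  ε-move, top V: go to p, push V → (p, yxyxzxyxy, VV$)
  read y, top V: go to r, push YV → (r, xyxzxyxy, YVV$)
  read x, top Y: go to p, push YY → (p, yxzxyxy, YYVV$)
  read y, top Y: go to r, push ε → (r, xzxyxy, YVV$)
  read x, top Y: go to p, push YY → (p, zxyxy, YYVV$)
No transition applies at (p, zxyxy, YYVV$); input not fully consumed.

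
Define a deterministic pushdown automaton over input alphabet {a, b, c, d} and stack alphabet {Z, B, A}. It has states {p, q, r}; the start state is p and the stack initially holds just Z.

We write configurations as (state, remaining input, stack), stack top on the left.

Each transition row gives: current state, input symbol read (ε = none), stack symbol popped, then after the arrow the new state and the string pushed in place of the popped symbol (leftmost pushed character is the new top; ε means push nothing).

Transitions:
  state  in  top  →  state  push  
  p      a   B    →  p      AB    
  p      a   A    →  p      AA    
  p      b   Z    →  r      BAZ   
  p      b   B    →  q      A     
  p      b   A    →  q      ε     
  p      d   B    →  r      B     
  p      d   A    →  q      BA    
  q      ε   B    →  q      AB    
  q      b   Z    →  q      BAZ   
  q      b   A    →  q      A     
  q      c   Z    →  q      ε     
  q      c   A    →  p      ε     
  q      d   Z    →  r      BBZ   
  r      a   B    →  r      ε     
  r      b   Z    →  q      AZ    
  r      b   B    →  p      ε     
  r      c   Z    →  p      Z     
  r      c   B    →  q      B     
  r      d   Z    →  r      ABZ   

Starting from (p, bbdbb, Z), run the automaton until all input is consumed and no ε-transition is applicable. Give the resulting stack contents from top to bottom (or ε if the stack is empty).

(p, bbdbb, Z)
  read b, top Z: go to r, push BAZ → (r, bdbb, BAZ)
  read b, top B: go to p, push ε → (p, dbb, AZ)
  read d, top A: go to q, push BA → (q, bb, BAZ)
  ε-move, top B: go to q, push AB → (q, bb, ABAZ)
  read b, top A: go to q, push A → (q, b, ABAZ)
  read b, top A: go to q, push A → (q, ε, ABAZ)
All input consumed in state q with stack ABAZ.

ABAZ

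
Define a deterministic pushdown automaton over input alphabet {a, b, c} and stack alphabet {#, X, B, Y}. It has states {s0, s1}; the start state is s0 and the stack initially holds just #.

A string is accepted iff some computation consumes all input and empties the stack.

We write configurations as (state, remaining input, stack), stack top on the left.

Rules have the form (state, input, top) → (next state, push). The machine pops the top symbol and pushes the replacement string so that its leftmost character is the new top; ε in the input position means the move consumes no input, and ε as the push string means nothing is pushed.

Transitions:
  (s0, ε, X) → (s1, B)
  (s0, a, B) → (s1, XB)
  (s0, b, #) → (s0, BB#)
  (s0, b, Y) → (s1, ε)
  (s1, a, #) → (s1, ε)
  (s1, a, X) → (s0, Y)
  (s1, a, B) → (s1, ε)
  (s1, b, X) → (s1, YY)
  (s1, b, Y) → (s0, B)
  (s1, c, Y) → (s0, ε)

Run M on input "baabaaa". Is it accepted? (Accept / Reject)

(s0, baabaaa, #)
  read b, top #: go to s0, push BB# → (s0, aabaaa, BB#)
  read a, top B: go to s1, push XB → (s1, abaaa, XBB#)
  read a, top X: go to s0, push Y → (s0, baaa, YBB#)
  read b, top Y: go to s1, push ε → (s1, aaa, BB#)
  read a, top B: go to s1, push ε → (s1, aa, B#)
  read a, top B: go to s1, push ε → (s1, a, #)
  read a, top #: go to s1, push ε → (s1, ε, ε)
All input consumed and the stack is empty.

Accept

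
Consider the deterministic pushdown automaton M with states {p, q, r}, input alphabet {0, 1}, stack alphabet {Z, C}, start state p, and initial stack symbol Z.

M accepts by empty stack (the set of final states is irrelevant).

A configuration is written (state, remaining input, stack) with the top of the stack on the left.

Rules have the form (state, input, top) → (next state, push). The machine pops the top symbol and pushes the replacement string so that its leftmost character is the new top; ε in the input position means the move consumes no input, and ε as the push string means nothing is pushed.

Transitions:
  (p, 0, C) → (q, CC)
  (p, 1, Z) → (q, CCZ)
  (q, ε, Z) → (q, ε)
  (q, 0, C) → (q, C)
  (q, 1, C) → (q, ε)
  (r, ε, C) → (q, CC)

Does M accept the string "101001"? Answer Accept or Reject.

Accept

(p, 101001, Z)
  read 1, top Z: go to q, push CCZ → (q, 01001, CCZ)
  read 0, top C: go to q, push C → (q, 1001, CCZ)
  read 1, top C: go to q, push ε → (q, 001, CZ)
  read 0, top C: go to q, push C → (q, 01, CZ)
  read 0, top C: go to q, push C → (q, 1, CZ)
  read 1, top C: go to q, push ε → (q, ε, Z)
  ε-move, top Z: go to q, push ε → (q, ε, ε)
All input consumed and the stack is empty.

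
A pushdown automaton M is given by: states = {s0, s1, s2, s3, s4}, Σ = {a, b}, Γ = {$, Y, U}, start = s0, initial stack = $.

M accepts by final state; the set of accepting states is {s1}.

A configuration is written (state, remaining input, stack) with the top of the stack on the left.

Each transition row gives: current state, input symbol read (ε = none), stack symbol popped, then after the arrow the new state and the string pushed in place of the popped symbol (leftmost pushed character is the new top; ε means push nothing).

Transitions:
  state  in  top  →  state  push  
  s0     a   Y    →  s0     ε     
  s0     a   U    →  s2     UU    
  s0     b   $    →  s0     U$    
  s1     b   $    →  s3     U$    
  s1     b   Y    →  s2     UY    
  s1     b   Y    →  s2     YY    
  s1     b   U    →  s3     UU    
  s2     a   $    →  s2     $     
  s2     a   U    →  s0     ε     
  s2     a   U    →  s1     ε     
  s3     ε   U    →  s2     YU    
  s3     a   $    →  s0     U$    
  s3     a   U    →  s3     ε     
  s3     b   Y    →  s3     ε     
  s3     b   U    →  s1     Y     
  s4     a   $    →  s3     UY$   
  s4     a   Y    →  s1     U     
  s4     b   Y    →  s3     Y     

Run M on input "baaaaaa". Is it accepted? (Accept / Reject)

One accepting computation: (s0, baaaaaa, $) ⊢ (s0, aaaaaa, U$) ⊢ (s2, aaaaa, UU$) ⊢ (s0, aaaa, U$) ⊢ (s2, aaa, UU$) ⊢ (s0, aa, U$) ⊢ (s2, a, UU$) ⊢ (s1, ε, U$)
All input consumed and state s1 ∈ F.

Accept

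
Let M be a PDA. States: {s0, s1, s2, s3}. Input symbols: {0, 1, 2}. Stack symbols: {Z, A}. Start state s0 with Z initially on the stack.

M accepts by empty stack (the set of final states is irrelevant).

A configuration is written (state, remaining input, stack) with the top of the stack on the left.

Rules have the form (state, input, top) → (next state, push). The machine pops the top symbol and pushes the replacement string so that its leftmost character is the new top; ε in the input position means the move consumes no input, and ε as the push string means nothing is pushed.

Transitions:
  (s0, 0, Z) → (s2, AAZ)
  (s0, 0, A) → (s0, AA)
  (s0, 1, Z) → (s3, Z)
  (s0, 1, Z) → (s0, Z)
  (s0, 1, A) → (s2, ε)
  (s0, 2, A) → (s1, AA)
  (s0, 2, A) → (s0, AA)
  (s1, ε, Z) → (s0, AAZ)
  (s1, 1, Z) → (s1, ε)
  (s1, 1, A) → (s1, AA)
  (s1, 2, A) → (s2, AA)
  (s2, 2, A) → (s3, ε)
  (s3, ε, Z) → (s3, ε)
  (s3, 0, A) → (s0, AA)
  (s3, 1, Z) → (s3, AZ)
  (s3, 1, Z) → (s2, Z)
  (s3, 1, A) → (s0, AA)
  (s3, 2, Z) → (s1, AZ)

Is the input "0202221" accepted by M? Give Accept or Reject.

Reject

No computation consumes all input and empties the stack.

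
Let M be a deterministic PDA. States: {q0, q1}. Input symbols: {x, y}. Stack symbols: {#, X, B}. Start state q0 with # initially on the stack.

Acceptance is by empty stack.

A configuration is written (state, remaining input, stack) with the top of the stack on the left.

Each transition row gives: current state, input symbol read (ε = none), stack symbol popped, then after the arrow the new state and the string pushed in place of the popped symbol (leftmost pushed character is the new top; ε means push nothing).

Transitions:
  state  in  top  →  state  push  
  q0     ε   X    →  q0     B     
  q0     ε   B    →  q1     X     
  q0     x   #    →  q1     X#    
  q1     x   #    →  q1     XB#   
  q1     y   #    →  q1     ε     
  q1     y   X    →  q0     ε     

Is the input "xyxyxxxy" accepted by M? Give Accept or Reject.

(q0, xyxyxxxy, #) ⊢ (q1, yxyxxxy, X#) ⊢ (q0, xyxxxy, #) ⊢ (q1, yxxxy, X#) ⊢ (q0, xxxy, #) ⊢ (q1, xxy, X#)
No transition applies at (q1, xxy, X#); input not fully consumed.

Reject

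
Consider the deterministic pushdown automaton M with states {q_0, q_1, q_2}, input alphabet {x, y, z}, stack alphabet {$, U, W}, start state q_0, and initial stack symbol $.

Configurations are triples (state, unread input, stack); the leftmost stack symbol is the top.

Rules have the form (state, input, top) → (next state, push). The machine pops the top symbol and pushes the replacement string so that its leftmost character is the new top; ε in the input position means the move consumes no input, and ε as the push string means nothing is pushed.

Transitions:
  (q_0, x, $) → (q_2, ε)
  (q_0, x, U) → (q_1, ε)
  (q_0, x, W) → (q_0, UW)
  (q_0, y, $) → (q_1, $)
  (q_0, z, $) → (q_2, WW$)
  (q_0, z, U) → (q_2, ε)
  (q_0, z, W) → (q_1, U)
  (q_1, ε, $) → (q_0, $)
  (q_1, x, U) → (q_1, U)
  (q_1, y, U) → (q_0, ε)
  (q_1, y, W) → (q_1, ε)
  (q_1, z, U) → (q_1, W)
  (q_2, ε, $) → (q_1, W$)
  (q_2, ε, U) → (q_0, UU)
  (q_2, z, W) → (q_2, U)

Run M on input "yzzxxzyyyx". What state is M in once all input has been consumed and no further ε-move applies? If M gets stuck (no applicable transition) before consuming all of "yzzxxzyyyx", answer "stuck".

q_2

(q_0, yzzxxzyyyx, $) ⊢ (q_1, zzxxzyyyx, $) ⊢ (q_0, zzxxzyyyx, $) ⊢ (q_2, zxxzyyyx, WW$) ⊢ (q_2, xxzyyyx, UW$) ⊢ (q_0, xxzyyyx, UUW$) ⊢ (q_1, xzyyyx, UW$) ⊢ (q_1, zyyyx, UW$) ⊢ (q_1, yyyx, WW$) ⊢ (q_1, yyx, W$) ⊢ (q_1, yx, $) ⊢ (q_0, yx, $) ⊢ (q_1, x, $) ⊢ (q_0, x, $) ⊢ (q_2, ε, ε)
All input consumed; M is in state q_2.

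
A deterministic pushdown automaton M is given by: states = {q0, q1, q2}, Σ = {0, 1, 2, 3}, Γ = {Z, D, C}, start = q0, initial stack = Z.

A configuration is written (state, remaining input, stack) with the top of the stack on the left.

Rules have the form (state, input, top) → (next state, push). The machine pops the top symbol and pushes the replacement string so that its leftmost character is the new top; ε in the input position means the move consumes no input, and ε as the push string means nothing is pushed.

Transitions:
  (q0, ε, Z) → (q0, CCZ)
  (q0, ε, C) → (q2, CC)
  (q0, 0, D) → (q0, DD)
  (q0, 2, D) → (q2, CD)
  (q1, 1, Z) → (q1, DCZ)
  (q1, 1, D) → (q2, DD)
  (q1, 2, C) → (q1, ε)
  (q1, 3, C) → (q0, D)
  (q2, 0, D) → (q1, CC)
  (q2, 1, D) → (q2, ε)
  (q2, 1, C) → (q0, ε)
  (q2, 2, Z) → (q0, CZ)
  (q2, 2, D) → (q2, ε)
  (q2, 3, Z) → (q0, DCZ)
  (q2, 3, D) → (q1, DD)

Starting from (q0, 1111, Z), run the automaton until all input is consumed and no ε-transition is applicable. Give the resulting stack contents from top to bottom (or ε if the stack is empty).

(q0, 1111, Z)
  ε-move, top Z: go to q0, push CCZ → (q0, 1111, CCZ)
  ε-move, top C: go to q2, push CC → (q2, 1111, CCCZ)
  read 1, top C: go to q0, push ε → (q0, 111, CCZ)
  ε-move, top C: go to q2, push CC → (q2, 111, CCCZ)
  read 1, top C: go to q0, push ε → (q0, 11, CCZ)
  ε-move, top C: go to q2, push CC → (q2, 11, CCCZ)
  read 1, top C: go to q0, push ε → (q0, 1, CCZ)
  ε-move, top C: go to q2, push CC → (q2, 1, CCCZ)
  read 1, top C: go to q0, push ε → (q0, ε, CCZ)
  ε-move, top C: go to q2, push CC → (q2, ε, CCCZ)
All input consumed in state q2 with stack CCCZ.

CCCZ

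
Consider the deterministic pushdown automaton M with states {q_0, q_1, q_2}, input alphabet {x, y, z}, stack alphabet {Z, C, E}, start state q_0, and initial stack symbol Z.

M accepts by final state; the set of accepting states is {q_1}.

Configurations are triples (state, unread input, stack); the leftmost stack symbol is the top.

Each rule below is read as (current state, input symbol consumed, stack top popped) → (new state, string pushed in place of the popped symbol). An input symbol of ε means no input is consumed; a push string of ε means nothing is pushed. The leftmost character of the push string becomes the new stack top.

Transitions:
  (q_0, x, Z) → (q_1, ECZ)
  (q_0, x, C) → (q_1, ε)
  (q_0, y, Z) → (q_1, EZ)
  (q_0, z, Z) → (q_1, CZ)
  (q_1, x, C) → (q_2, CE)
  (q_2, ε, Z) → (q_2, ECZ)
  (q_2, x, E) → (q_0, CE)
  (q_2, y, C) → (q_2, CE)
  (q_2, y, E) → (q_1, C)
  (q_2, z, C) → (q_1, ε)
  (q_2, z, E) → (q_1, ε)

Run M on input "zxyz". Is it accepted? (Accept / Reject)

(q_0, zxyz, Z) ⊢ (q_1, xyz, CZ) ⊢ (q_2, yz, CEZ) ⊢ (q_2, z, CEEZ) ⊢ (q_1, ε, EEZ)
All input consumed; state q_1 ∈ F.

Accept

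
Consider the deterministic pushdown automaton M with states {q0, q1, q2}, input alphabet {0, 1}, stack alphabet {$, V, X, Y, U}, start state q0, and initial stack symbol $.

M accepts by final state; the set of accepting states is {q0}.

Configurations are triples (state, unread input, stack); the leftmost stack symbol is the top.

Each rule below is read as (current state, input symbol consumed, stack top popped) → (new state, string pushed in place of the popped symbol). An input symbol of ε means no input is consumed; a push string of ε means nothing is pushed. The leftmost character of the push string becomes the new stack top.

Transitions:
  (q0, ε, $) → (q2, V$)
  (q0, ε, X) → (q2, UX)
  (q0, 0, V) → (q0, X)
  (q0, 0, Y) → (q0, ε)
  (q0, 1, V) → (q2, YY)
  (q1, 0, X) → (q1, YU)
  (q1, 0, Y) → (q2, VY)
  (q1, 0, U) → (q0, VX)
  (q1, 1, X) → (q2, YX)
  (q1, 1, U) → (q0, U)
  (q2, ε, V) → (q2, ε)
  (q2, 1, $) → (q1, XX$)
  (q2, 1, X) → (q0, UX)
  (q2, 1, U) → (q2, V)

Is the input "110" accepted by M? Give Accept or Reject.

(q0, 110, $)
  ε-move, top $: go to q2, push V$ → (q2, 110, V$)
  ε-move, top V: go to q2, push ε → (q2, 110, $)
  read 1, top $: go to q1, push XX$ → (q1, 10, XX$)
  read 1, top X: go to q2, push YX → (q2, 0, YXX$)
No transition applies at (q2, 0, YXX$); input not fully consumed.

Reject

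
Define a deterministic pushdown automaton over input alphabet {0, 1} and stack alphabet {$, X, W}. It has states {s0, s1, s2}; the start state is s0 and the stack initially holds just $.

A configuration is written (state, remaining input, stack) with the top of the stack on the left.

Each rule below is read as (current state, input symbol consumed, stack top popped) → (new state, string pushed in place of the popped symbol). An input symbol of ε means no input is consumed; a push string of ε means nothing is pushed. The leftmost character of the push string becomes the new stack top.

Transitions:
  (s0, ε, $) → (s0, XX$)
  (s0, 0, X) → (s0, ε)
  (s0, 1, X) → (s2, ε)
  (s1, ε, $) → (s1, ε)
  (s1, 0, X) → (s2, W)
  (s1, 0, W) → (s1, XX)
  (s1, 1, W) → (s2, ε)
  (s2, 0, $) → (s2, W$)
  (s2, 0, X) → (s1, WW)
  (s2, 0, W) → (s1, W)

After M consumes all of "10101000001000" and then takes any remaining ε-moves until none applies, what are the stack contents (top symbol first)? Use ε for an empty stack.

WXW$

(s0, 10101000001000, $)
  ε-move, top $: go to s0, push XX$ → (s0, 10101000001000, XX$)
  read 1, top X: go to s2, push ε → (s2, 0101000001000, X$)
  read 0, top X: go to s1, push WW → (s1, 101000001000, WW$)
  read 1, top W: go to s2, push ε → (s2, 01000001000, W$)
  read 0, top W: go to s1, push W → (s1, 1000001000, W$)
  read 1, top W: go to s2, push ε → (s2, 000001000, $)
  read 0, top $: go to s2, push W$ → (s2, 00001000, W$)
  read 0, top W: go to s1, push W → (s1, 0001000, W$)
  read 0, top W: go to s1, push XX → (s1, 001000, XX$)
  read 0, top X: go to s2, push W → (s2, 01000, WX$)
  read 0, top W: go to s1, push W → (s1, 1000, WX$)
  read 1, top W: go to s2, push ε → (s2, 000, X$)
  read 0, top X: go to s1, push WW → (s1, 00, WW$)
  read 0, top W: go to s1, push XX → (s1, 0, XXW$)
  read 0, top X: go to s2, push W → (s2, ε, WXW$)
All input consumed in state s2 with stack WXW$.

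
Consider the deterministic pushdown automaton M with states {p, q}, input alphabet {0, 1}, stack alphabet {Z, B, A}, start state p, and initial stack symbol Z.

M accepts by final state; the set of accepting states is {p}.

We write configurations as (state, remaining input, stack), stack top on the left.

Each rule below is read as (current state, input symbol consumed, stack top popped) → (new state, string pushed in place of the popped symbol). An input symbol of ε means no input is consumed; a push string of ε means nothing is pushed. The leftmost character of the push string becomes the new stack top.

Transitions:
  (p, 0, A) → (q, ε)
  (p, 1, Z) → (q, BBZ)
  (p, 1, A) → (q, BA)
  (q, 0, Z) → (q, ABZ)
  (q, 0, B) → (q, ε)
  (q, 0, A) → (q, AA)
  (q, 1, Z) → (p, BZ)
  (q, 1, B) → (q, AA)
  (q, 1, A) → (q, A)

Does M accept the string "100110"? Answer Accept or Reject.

Reject

(p, 100110, Z) ⊢ (q, 00110, BBZ) ⊢ (q, 0110, BZ) ⊢ (q, 110, Z) ⊢ (p, 10, BZ)
No transition applies at (p, 10, BZ); input not fully consumed.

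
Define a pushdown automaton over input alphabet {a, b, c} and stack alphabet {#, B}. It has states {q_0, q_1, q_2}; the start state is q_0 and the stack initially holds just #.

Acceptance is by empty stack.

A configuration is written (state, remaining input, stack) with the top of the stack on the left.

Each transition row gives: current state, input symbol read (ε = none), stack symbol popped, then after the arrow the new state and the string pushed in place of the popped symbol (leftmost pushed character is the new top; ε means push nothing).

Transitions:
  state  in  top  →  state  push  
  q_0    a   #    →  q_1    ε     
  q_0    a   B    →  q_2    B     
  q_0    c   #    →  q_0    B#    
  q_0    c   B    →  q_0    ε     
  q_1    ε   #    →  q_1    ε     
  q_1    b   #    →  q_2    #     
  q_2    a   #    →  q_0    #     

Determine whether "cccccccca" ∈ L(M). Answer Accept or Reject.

One accepting computation: (q_0, cccccccca, #) ⊢ (q_0, ccccccca, B#) ⊢ (q_0, cccccca, #) ⊢ (q_0, ccccca, B#) ⊢ (q_0, cccca, #) ⊢ (q_0, ccca, B#) ⊢ (q_0, cca, #) ⊢ (q_0, ca, B#) ⊢ (q_0, a, #) ⊢ (q_1, ε, ε)
All input consumed and the stack is empty.

Accept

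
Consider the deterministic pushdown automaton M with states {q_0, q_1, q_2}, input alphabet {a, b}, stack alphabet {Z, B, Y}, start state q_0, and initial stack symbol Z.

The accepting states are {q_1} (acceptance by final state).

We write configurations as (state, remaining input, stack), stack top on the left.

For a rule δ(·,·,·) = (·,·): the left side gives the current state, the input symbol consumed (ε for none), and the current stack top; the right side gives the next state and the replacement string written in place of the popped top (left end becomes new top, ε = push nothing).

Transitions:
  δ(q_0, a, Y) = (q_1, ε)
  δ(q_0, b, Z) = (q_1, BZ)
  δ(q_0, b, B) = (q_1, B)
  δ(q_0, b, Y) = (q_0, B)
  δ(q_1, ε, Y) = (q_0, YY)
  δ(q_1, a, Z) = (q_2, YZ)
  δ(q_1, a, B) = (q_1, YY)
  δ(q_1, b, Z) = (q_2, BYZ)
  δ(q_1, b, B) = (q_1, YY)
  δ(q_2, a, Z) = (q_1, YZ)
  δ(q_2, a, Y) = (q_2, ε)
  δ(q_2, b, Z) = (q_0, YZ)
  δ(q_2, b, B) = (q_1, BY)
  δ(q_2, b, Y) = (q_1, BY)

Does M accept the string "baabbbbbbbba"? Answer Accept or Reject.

(q_0, baabbbbbbbba, Z)
  read b, top Z: go to q_1, push BZ → (q_1, aabbbbbbbba, BZ)
  read a, top B: go to q_1, push YY → (q_1, abbbbbbbba, YYZ)
  ε-move, top Y: go to q_0, push YY → (q_0, abbbbbbbba, YYYZ)
  read a, top Y: go to q_1, push ε → (q_1, bbbbbbbba, YYZ)
  ε-move, top Y: go to q_0, push YY → (q_0, bbbbbbbba, YYYZ)
  read b, top Y: go to q_0, push B → (q_0, bbbbbbba, BYYZ)
  read b, top B: go to q_1, push B → (q_1, bbbbbba, BYYZ)
  read b, top B: go to q_1, push YY → (q_1, bbbbba, YYYYZ)
  ε-move, top Y: go to q_0, push YY → (q_0, bbbbba, YYYYYZ)
  read b, top Y: go to q_0, push B → (q_0, bbbba, BYYYYZ)
  read b, top B: go to q_1, push B → (q_1, bbba, BYYYYZ)
  read b, top B: go to q_1, push YY → (q_1, bba, YYYYYYZ)
  ε-move, top Y: go to q_0, push YY → (q_0, bba, YYYYYYYZ)
  read b, top Y: go to q_0, push B → (q_0, ba, BYYYYYYZ)
  read b, top B: go to q_1, push B → (q_1, a, BYYYYYYZ)
  read a, top B: go to q_1, push YY → (q_1, ε, YYYYYYYYZ)
All input consumed; state q_1 ∈ F.

Accept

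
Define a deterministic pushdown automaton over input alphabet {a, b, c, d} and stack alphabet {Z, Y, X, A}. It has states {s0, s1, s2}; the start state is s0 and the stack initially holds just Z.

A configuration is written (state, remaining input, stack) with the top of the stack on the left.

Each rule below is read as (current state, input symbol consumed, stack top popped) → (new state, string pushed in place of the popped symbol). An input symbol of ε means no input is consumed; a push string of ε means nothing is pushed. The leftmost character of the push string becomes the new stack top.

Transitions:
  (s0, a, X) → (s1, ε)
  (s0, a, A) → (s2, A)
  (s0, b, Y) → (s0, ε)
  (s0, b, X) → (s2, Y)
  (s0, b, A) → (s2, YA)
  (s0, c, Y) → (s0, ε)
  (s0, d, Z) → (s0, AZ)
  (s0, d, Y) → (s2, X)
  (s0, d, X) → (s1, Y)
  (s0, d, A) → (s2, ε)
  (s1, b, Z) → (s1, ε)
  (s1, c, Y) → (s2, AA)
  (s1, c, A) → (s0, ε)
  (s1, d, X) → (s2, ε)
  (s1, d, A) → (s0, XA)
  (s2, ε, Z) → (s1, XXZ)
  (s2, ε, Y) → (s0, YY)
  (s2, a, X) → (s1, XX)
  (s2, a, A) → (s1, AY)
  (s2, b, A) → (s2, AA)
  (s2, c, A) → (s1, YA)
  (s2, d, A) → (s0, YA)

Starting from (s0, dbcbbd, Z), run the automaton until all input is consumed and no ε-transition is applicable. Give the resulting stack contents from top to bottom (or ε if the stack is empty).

XYAZ

(s0, dbcbbd, Z) ⊢ (s0, bcbbd, AZ) ⊢ (s2, cbbd, YAZ) ⊢ (s0, cbbd, YYAZ) ⊢ (s0, bbd, YAZ) ⊢ (s0, bd, AZ) ⊢ (s2, d, YAZ) ⊢ (s0, d, YYAZ) ⊢ (s2, ε, XYAZ)
All input consumed in state s2 with stack XYAZ.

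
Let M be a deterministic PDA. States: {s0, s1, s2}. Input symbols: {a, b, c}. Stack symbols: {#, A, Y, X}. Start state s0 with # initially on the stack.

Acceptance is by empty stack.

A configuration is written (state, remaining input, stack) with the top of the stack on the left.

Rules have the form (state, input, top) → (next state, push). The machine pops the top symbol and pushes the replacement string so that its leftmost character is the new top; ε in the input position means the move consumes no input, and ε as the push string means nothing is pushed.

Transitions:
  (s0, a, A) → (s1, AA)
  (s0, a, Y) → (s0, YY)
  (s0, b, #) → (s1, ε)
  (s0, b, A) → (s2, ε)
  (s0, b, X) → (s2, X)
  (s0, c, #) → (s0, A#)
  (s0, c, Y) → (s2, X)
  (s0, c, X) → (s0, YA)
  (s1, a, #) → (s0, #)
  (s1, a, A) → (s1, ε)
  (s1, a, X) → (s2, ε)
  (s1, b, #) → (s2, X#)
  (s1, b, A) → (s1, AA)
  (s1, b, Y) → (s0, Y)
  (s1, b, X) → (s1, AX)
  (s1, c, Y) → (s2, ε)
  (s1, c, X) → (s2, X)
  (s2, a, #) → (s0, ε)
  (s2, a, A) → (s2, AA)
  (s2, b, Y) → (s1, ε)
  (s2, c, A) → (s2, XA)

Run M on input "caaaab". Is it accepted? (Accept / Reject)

(s0, caaaab, #)
  read c, top #: go to s0, push A# → (s0, aaaab, A#)
  read a, top A: go to s1, push AA → (s1, aaab, AA#)
  read a, top A: go to s1, push ε → (s1, aab, A#)
  read a, top A: go to s1, push ε → (s1, ab, #)
  read a, top #: go to s0, push # → (s0, b, #)
  read b, top #: go to s1, push ε → (s1, ε, ε)
All input consumed and the stack is empty.

Accept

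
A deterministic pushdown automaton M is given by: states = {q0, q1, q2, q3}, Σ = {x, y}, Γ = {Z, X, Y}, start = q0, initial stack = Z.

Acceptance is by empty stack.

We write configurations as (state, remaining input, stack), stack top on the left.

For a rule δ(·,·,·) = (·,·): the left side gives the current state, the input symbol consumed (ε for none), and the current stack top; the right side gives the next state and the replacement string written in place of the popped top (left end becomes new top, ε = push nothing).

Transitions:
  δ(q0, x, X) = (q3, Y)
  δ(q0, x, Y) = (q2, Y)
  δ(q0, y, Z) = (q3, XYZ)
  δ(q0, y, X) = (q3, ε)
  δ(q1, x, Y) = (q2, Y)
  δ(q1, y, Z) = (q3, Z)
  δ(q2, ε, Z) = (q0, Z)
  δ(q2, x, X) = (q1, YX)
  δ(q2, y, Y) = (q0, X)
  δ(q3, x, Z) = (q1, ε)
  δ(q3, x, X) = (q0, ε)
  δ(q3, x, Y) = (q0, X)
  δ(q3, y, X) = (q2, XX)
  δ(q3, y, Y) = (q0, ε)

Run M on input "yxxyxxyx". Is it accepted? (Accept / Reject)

(q0, yxxyxxyx, Z)
  read y, top Z: go to q3, push XYZ → (q3, xxyxxyx, XYZ)
  read x, top X: go to q0, push ε → (q0, xyxxyx, YZ)
  read x, top Y: go to q2, push Y → (q2, yxxyx, YZ)
  read y, top Y: go to q0, push X → (q0, xxyx, XZ)
  read x, top X: go to q3, push Y → (q3, xyx, YZ)
  read x, top Y: go to q0, push X → (q0, yx, XZ)
  read y, top X: go to q3, push ε → (q3, x, Z)
  read x, top Z: go to q1, push ε → (q1, ε, ε)
All input consumed and the stack is empty.

Accept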